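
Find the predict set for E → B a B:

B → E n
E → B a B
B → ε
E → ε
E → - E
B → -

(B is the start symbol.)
PREDICT(E → B a B) = (FIRST(RHS) \ {ε}) ∪ (FOLLOW(E) if ε ∈ FIRST(RHS), i.e. RHS ⇒* ε)
FIRST(B) = { '-', 'a', 'n', ε }
FIRST(B a B) = { '-', 'a', 'n' }
ε ∉ FIRST(B a B), so FOLLOW(E) is not added.
PREDICT(E → B a B) = { '-', 'a', 'n' }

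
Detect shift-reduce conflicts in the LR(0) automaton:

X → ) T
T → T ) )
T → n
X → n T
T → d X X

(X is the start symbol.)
Yes — I4: [X → n T .] vs [T → T . ) )]; I11: [X → ) T .] vs [T → T . ) )]

Augment with X' → X and build the canonical LR(0) collection (I0 = CLOSURE({[X' → . X]}), then GOTO on every symbol after a dot until no new states appear). It has 12 states:
  I0: { [X → . ) T], [X → . n T], [X' → . X] }  — shift
  I1: { [T → . T ) )], [T → . d X X], [T → . n], [X → ) . T] }  — shift
  I2: { [X' → X .] }  — accept
  I3: { [T → . T ) )], [T → . d X X], [T → . n], [X → n . T] }  — shift
  I4: { [T → T . ) )], [X → n T .] }  — shift, reduce
  I5: { [T → d . X X], [X → . ) T], [X → . n T] }  — shift
  I6: { [T → n .] }  — reduce
  I7: { [T → d X . X], [X → . ) T], [X → . n T] }  — shift
  I8: { [T → d X X .] }  — reduce
  I9: { [T → T ) . )] }  — shift
  I10: { [T → T ) ) .] }  — reduce
  I11: { [T → T . ) )], [X → ) T .] }  — shift, reduce

I4 contains reduce item [X → n T .] and shift item [T → T . ) )] — shift-reduce conflict.
I11 contains reduce item [X → ) T .] and shift item [T → T . ) )] — shift-reduce conflict.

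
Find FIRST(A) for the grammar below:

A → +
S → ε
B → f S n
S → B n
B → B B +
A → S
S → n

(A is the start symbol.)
FIRST sets of the other non-terminals involved (by the same procedure, iterated to a fixed point):
  FIRST(S) = { 'f', 'n', ε }

From A → +:
  - '+' is a terminal: add '+' and stop
From A → S:
  - S is a non-terminal: add FIRST(S) \ {ε} = { 'f', 'n' }
    S is nullable and nothing follows, so the whole right-hand side can vanish: ε ∈ FIRST(A)

Collecting: FIRST(A) = { '+', 'f', 'n', ε }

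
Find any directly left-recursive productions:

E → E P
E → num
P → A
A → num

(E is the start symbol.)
Direct left recursion occurs when N → N α for some non-terminal N (the right-hand side begins with the left-hand side itself).

E → E P: LEFT RECURSIVE (starts with E)
E → num: starts with num
P → A: starts with A
A → num: starts with num

The grammar has direct left recursion on: E.

Answer: Yes, E is left-recursive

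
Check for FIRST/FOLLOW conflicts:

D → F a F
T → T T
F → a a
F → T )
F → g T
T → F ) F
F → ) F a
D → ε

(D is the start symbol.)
No FIRST/FOLLOW conflicts.

A FIRST/FOLLOW conflict occurs when a non-terminal N has a nullable alternative N → β (β ⇒* ε) and another alternative N → α with FIRST(α) ∩ FOLLOW(N) ≠ ∅: on such a lookahead the parser cannot decide between expanding α and letting N vanish via β.

Nullable non-terminals: D.
FIRST sets used below: FIRST(F) = { ')', 'a', 'g' }

D: nullable alternative(s) D → ε; FOLLOW(D) = { $ }
  D → F a F: FIRST \ {ε} = { ')', 'a', 'g' } — disjoint from FOLLOW(D)
  D → ε: FIRST \ {ε} = { } — this is the only nullable alternative, skip

F, T have no nullable alternative, so no FIRST/FOLLOW check is needed there.

No FIRST/FOLLOW conflicts found.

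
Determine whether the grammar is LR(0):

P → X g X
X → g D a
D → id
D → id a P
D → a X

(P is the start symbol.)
Augment with P' → P and build the canonical LR(0) collection (I0 = CLOSURE({[P' → . P]}), then GOTO on every symbol after a dot until no new states appear). It has 13 states:
  I0: { [P → . X g X], [P' → . P], [X → . g D a] }  — shift
  I1: { [P' → P .] }  — accept
  I2: { [P → X . g X] }  — shift
  I3: { [D → . a X], [D → . id a P], [D → . id], [X → g . D a] }  — shift
  I4: { [X → g D . a] }  — shift
  I5: { [D → a . X], [X → . g D a] }  — shift
  I6: { [D → id . a P], [D → id .] }  — shift, reduce
  I7: { [D → id a . P], [P → . X g X], [X → . g D a] }  — shift
  I8: { [D → id a P .] }  — reduce
  I9: { [D → a X .] }  — reduce
  I10: { [X → g D a .] }  — reduce
  I11: { [P → X g . X], [X → . g D a] }  — shift
  I12: { [P → X g X .] }  — reduce

Conflict in state I6:
  Shift-reduce conflict between [D → id .] and [D → id . a P]
So the grammar is NOT LR(0).

Answer: No. Shift-reduce conflict between [D → id .] and [D → id . a P]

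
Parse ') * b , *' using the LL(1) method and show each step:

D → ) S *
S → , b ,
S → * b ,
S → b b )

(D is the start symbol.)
LL(1) parsing maintains a stack (initially the start symbol over $) and the input. At each step: if the stack top is a terminal, match it against the current input token; if it is a non-terminal N, replace it with the RHS of M[N, lookahead] (the unique production whose predict set contains the lookahead).

Stack is shown with the top on the left.

Stack      Input        Action
------------------------------
D $        ) * b , * $  output D → ) S *
) S * $    ) * b , * $  match ')'
S * $      * b , * $    output S → * b ,
* b , * $  * b , * $    match '*'
b , * $    b , * $      match 'b'
, * $      , * $        match ','
* $        * $          match '*'
$          $            accept

The string is accepted.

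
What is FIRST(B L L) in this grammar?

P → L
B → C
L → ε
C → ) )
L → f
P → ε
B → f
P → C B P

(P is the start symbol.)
FIRST sets of the non-terminals involved (from the grammar, by fixed-point iteration):
  FIRST(B) = { ')', 'f' }

To compute FIRST(B L L), process the symbols left to right:
Symbol B is a non-terminal. Add FIRST(B) \ {ε} = { ')', 'f' }
B is not nullable (ε ∉ FIRST(B)), so stop here.
FIRST(B L L) = { ')', 'f' }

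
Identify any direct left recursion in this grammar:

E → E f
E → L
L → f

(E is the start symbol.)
Direct left recursion occurs when N → N α for some non-terminal N (the right-hand side begins with the left-hand side itself).

E → E f: LEFT RECURSIVE (starts with E)
E → L: starts with L
L → f: starts with f

The grammar has direct left recursion on: E.

Answer: Yes, E is left-recursive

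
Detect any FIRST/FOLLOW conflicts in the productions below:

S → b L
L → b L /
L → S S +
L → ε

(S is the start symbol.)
A FIRST/FOLLOW conflict occurs when a non-terminal N has a nullable alternative N → β (β ⇒* ε) and another alternative N → α with FIRST(α) ∩ FOLLOW(N) ≠ ∅: on such a lookahead the parser cannot decide between expanding α and letting N vanish via β.

Nullable non-terminals: L.
FIRST sets used below: FIRST(S) = { 'b' }

L: nullable alternative(s) L → ε; FOLLOW(L) = { $, '+', '/', 'b' }
  L → b L /: FIRST \ {ε} = { 'b' } — overlaps FOLLOW(L) on { 'b' }: CONFLICT
  L → S S +: FIRST \ {ε} = { 'b' } — overlaps FOLLOW(L) on { 'b' }: CONFLICT
  L → ε: FIRST \ {ε} = { } — this is the only nullable alternative, skip

S has no nullable alternative, so no FIRST/FOLLOW check is needed there.

So the grammar has 2 FIRST/FOLLOW conflicts (marked CONFLICT above).

Answer: Yes. L → b L '/' with FOLLOW(L) on { 'b' }; L → S S '+' with FOLLOW(L) on { 'b' }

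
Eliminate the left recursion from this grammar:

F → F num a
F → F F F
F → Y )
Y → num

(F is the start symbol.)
F is directly left-recursive. The standard transformation for
  A → A α₁ | ... | A α_m | β₁ | ... | β_n
is
  A  → β₁ A' | ... | β_n A'
  A' → α₁ A' | ... | α_m A' | ε

F → Y ) becomes F → Y ) F'
F → F num a becomes F' → num a F'
F → F F F becomes F' → F F F'
Add F' → ε

Productions for other non-terminals are unchanged:
  Y → num

Resulting grammar:
F → Y ) F'
F' → num a F'
F' → F F F'
F' → ε
Y → num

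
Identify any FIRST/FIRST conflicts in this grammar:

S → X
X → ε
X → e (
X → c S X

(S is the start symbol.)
No FIRST/FIRST conflicts.

A FIRST/FIRST conflict occurs when two productions N → α and N → β for the same non-terminal have FIRST(α) ∩ FIRST(β) ≠ ∅ (with ε ∈ FIRST of a nullable right-hand side, so two nullable alternatives also conflict).

Productions for X:
  X → ε: FIRST = { ε }
  X → e (: FIRST = { 'e' }
  X → c S X: FIRST = { 'c' }
S has only one production, so no FIRST/FIRST conflict is possible there.

All alternatives of each non-terminal have pairwise disjoint FIRST sets.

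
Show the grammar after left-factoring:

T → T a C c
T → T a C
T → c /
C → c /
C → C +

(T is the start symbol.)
T → T a C T'
T' → c
T' → ε
T → c /
C → c /
C → C +

Left-factoring transforms A → αβ₁ | αβ₂ into A → αA' and A' → β₁ | β₂
(α is the longest common prefix among the alternatives). Repeat until
no nonterminal has two alternatives with a common prefix.

Round 1: T has alternatives sharing prefix 'T a C'. Introduce T': T → T a C T'
  Add: T' → c
  Add: T' → ε

No remaining common prefixes — done.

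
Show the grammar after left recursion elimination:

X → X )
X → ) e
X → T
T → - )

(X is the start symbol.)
X is directly left-recursive. The standard transformation for
  A → A α₁ | ... | A α_m | β₁ | ... | β_n
is
  A  → β₁ A' | ... | β_n A'
  A' → α₁ A' | ... | α_m A' | ε

X → ) e becomes X → ) e X'
X → T becomes X → T X'
X → X ) becomes X' → ) X'
Add X' → ε

Productions for other non-terminals are unchanged:
  T → - )

Resulting grammar:
X → ) e X'
X → T X'
X' → ) X'
X' → ε
T → - )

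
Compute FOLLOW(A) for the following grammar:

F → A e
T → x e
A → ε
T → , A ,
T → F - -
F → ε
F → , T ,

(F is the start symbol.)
In F → A e: A is followed by e, add FIRST(e) \ {ε} = { 'e' }
In T → , A ,: A is followed by ',', add FIRST(',') \ {ε} = { ',' }

Taking the union: FOLLOW(A) = { ',', 'e' }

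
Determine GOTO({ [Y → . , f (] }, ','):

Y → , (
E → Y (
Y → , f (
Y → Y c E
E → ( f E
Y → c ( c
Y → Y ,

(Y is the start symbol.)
GOTO(I, ',') = CLOSURE({ [A → αX.β] : [A → α.Xβ] ∈ I, X = ',' })

Items with dot before ',', with the dot advanced:
  [Y → . , f (] → [Y → , . f (]
Closure adds nothing (no advanced item has the dot before a non-terminal).

GOTO = { [Y → , . f (] }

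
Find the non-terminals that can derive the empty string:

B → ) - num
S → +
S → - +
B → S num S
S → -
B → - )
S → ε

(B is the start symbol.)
A non-terminal is nullable if it can derive ε (the empty string): either it has an ε-production, or it has a production whose right-hand side consists entirely of nullable non-terminals.

ε-productions: S → ε
So S is immediately nullable.
No further non-terminal can be added: every production for the remaining non-terminals contains a terminal or a non-nullable non-terminal.
Nullable = { 'S' }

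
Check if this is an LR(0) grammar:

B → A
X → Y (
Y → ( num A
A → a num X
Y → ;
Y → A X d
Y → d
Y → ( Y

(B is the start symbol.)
Yes, the grammar is LR(0)

Augment with B' → B and build the canonical LR(0) collection (I0 = CLOSURE({[B' → . B]}), then GOTO on every symbol after a dot until no new states appear). It has 17 states:
  I0: { [A → . a num X], [B → . A], [B' → . B] }  — shift
  I1: { [B → A .] }  — reduce
  I2: { [B' → B .] }  — accept
  I3: { [A → a . num X] }  — shift
  I4: { [A → . a num X], [A → a num . X], [X → . Y (], [Y → . ( Y], [Y → . ( num A], [Y → . ;], [Y → . A X d], [Y → . d] }  — shift
  I5: { [A → . a num X], [Y → ( . Y], [Y → ( . num A], [Y → . ( Y], [Y → . ( num A], [Y → . ;], [Y → . A X d], [Y → . d] }  — shift
  I6: { [Y → ; .] }  — reduce
  I7: { [A → . a num X], [X → . Y (], [Y → . ( Y], [Y → . ( num A], [Y → . ;], [Y → . A X d], [Y → . d], [Y → A . X d] }  — shift
  I8: { [A → a num X .] }  — reduce
  I9: { [X → Y . (] }  — shift
  I10: { [Y → d .] }  — reduce
  I11: { [X → Y ( .] }  — reduce
  I12: { [Y → A X . d] }  — shift
  I13: { [Y → A X d .] }  — reduce
  I14: { [Y → ( Y .] }  — reduce
  I15: { [A → . a num X], [Y → ( num . A] }  — shift
  I16: { [Y → ( num A .] }  — reduce

Every state is either a pure shift/goto state or contains exactly one complete item and nothing to shift — no conflicts. The grammar is LR(0).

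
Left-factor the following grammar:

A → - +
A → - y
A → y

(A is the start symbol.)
A → - A'
A' → +
A' → y
A → y

Left-factoring transforms A → αβ₁ | αβ₂ into A → αA' and A' → β₁ | β₂
(α is the longest common prefix among the alternatives). Repeat until
no nonterminal has two alternatives with a common prefix.

Round 1: A has alternatives sharing prefix '-'. Introduce A': A → - A'
  Add: A' → +
  Add: A' → y

No remaining common prefixes — done.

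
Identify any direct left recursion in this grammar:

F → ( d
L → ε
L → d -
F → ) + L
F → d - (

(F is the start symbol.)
Direct left recursion occurs when N → N α for some non-terminal N (the right-hand side begins with the left-hand side itself).

F → ( d: starts with '('
L → ε: starts with ε
L → d -: starts with d
F → ) + L: starts with ')'
F → d - (: starts with d

No direct left recursion found.

Answer: No direct left recursion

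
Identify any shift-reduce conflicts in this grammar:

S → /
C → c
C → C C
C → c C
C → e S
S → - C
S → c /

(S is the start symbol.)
A shift-reduce conflict occurs when an LR(0) state has both:
  - a complete (reduce) item [A → α .] (dot at the end), and
  - a shift item [B → β . c γ] (dot before a terminal).

Augment with S' → S and build the canonical LR(0) collection (I0 = CLOSURE({[S' → . S]}), then GOTO on every symbol after a dot until no new states appear). It has 12 states:
  I0: { [S → . - C], [S → . /], [S → . c /], [S' → . S] }  — shift
  I1: { [C → . C C], [C → . c C], [C → . c], [C → . e S], [S → - . C] }  — shift
  I2: { [S → / .] }  — reduce
  I3: { [S' → S .] }  — accept
  I4: { [S → c . /] }  — shift
  I5: { [S → c / .] }  — reduce
  I6: { [C → . C C], [C → . c C], [C → . c], [C → . e S], [C → C . C], [S → - C .] }  — shift, reduce
  I7: { [C → . C C], [C → . c C], [C → . c], [C → . e S], [C → c . C], [C → c .] }  — shift, reduce
  I8: { [C → e . S], [S → . - C], [S → . /], [S → . c /] }  — shift
  I9: { [C → e S .] }  — reduce
  I10: { [C → . C C], [C → . c C], [C → . c], [C → . e S], [C → C . C], [C → c C .] }  — shift, reduce
  I11: { [C → . C C], [C → . c C], [C → . c], [C → . e S], [C → C . C], [C → C C .] }  — shift, reduce

I6 contains reduce item [S → - C .] and shift items [C → . c], [C → . c C], [C → . e S] — shift-reduce conflict.
I7 contains reduce item [C → c .] and shift items [C → . c], [C → . c C], [C → . e S] — shift-reduce conflict.
I10 contains reduce item [C → c C .] and shift items [C → . c], [C → . c C], [C → . e S] — shift-reduce conflict.
I11 contains reduce item [C → C C .] and shift items [C → . c], [C → . c C], [C → . e S] — shift-reduce conflict.

Answer: Yes — I6: [S → - C .] vs [C → . c]; I7: [C → c .] vs [C → . c]; I10: [C → c C .] vs [C → . c]; I11: [C → C C .] vs [C → . c]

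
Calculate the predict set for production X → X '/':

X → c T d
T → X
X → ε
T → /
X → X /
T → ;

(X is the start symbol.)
PREDICT(X → X '/') = (FIRST(RHS) \ {ε}) ∪ (FOLLOW(X) if ε ∈ FIRST(RHS), i.e. RHS ⇒* ε)
FIRST(X) = { '/', 'c', ε }
FIRST(X '/') = { '/', 'c' }
ε ∉ FIRST(X '/'), so FOLLOW(X) is not added.
PREDICT(X → X '/') = { '/', 'c' }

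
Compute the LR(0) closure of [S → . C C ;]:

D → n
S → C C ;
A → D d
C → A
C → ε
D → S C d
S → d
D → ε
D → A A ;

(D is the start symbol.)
{ [A → . D d], [C → . A], [C → .], [D → . A A ;], [D → . S C d], [D → . n], [D → .], [S → . C C ;], [S → . d] }

To compute CLOSURE, for each item [A → α.Bβ] where B is a non-terminal, add [B → .γ] for all productions B → γ; repeat for the newly added items until nothing changes.

Start with: [S → . C C ;]
  [S → . C C ;] has the dot before C: add [C → . A], [C → .]
  [C → . A] has the dot before A: add [A → . D d]
  [A → . D d] has the dot before D: add [D → . n], [D → . S C d], [D → .], [D → . A A ;]
  [D → . S C d] has the dot before S: add [S → . d]
No further items can be added.

CLOSURE = { [A → . D d], [C → . A], [C → .], [D → . A A ;], [D → . S C d], [D → . n], [D → .], [S → . C C ;], [S → . d] }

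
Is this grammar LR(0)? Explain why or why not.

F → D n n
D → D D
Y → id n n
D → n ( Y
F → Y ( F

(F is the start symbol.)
No. Shift-reduce conflict between [D → D D .] and [D → . n ( Y]

Augment with F' → F and build the canonical LR(0) collection (I0 = CLOSURE({[F' → . F]}), then GOTO on every symbol after a dot until no new states appear). It has 15 states:
  I0: { [D → . D D], [D → . n ( Y], [F → . D n n], [F → . Y ( F], [F' → . F], [Y → . id n n] }  — shift
  I1: { [D → . D D], [D → . n ( Y], [D → D . D], [F → D . n n] }  — shift
  I2: { [F' → F .] }  — accept
  I3: { [F → Y . ( F] }  — shift
  I4: { [Y → id . n n] }  — shift
  I5: { [D → n . ( Y] }  — shift
  I6: { [D → n ( . Y], [Y → . id n n] }  — shift
  I7: { [D → n ( Y .] }  — reduce
  I8: { [Y → id n . n] }  — shift
  I9: { [Y → id n n .] }  — reduce
  I10: { [D → . D D], [D → . n ( Y], [F → . D n n], [F → . Y ( F], [F → Y ( . F], [Y → . id n n] }  — shift
  I11: { [F → Y ( F .] }  — reduce
  I12: { [D → . D D], [D → . n ( Y], [D → D . D], [D → D D .] }  — shift, reduce
  I13: { [D → n . ( Y], [F → D n . n] }  — shift
  I14: { [F → D n n .] }  — reduce

Conflict in state I12:
  Shift-reduce conflict between [D → D D .] and [D → . n ( Y]
So the grammar is NOT LR(0).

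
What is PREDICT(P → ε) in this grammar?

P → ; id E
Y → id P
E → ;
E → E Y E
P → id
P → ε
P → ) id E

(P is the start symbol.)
PREDICT(P → ε) = (FIRST(RHS) \ {ε}) ∪ (FOLLOW(P) if ε ∈ FIRST(RHS), i.e. RHS ⇒* ε)
The right-hand side is ε (FIRST(ε) = { ε }), so the predict set is FOLLOW(P) = { $, ';' }
PREDICT(P → ε) = { $, ';' }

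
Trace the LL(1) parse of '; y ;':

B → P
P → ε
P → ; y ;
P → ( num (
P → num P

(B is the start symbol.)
Stack is shown with the top on the left.

Stack    Input    Action
------------------------
B $      ; y ; $  output B → P
P $      ; y ; $  output P → ; y ;
; y ; $  ; y ; $  match ';'
y ; $    y ; $    match 'y'
; $      ; $      match ';'
$        $        accept

The string is accepted.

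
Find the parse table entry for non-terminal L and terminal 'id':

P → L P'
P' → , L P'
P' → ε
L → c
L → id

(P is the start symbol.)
L → id

To find M[L, 'id'], we find productions for L where 'id' is in the predict set (PREDICT(N → α) = (FIRST(α) \ {ε}) ∪ (FOLLOW(N) if α ⇒* ε)).

L → c: PREDICT = { 'c' }
L → id: PREDICT = { 'id' }
  'id' is in predict set, so this production goes in M[L, 'id']

M[L, 'id'] = L → id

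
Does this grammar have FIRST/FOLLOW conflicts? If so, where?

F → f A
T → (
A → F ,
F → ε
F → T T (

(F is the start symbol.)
A FIRST/FOLLOW conflict occurs when a non-terminal N has a nullable alternative N → β (β ⇒* ε) and another alternative N → α with FIRST(α) ∩ FOLLOW(N) ≠ ∅: on such a lookahead the parser cannot decide between expanding α and letting N vanish via β.

Nullable non-terminals: F.
FIRST sets used below: FIRST(T) = { '(' }

F: nullable alternative(s) F → ε; FOLLOW(F) = { $, ',' }
  F → f A: FIRST \ {ε} = { 'f' } — disjoint from FOLLOW(F)
  F → ε: FIRST \ {ε} = { } — this is the only nullable alternative, skip
  F → T T (: FIRST \ {ε} = { '(' } — disjoint from FOLLOW(F)

A, T have no nullable alternative, so no FIRST/FOLLOW check is needed there.

No FIRST/FOLLOW conflicts found.

Answer: No FIRST/FOLLOW conflicts.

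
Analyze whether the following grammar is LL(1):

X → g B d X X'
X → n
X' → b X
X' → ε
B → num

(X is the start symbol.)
No. Predict set conflict for X': { 'b' }

Relevant sets:
  FOLLOW(X') = { $, 'b' }

For X:
  PREDICT(X → g B d X X') = { 'g' }
  PREDICT(X → n) = { 'n' }
For X':
  PREDICT(X' → b X) = { 'b' }
  PREDICT(X' → ε) = { $, 'b' }
B has a single production, so nothing to check there.

Conflict found: Predict set conflict for X': { 'b' }
The grammar is NOT LL(1).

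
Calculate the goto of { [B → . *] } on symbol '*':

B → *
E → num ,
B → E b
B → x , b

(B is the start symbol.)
{ [B → * .] }

GOTO(I, '*') = CLOSURE({ [A → αX.β] : [A → α.Xβ] ∈ I, X = '*' })

Items with dot before '*', with the dot advanced:
  [B → . *] → [B → * .]
Closure adds nothing (no advanced item has the dot before a non-terminal).

GOTO = { [B → * .] }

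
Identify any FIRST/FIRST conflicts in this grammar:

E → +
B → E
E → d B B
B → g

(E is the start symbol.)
No FIRST/FIRST conflicts.

A FIRST/FIRST conflict occurs when two productions N → α and N → β for the same non-terminal have FIRST(α) ∩ FIRST(β) ≠ ∅ (with ε ∈ FIRST of a nullable right-hand side, so two nullable alternatives also conflict).

FIRST sets of the non-terminals at (or reachable through a nullable prefix from) the front of some alternative:
  FIRST(E) = { '+', 'd' }

Productions for E:
  E → +: FIRST = { '+' }
  E → d B B: FIRST = { 'd' }
Productions for B:
  B → E: FIRST = { '+', 'd' }
  B → g: FIRST = { 'g' }

All alternatives of each non-terminal have pairwise disjoint FIRST sets.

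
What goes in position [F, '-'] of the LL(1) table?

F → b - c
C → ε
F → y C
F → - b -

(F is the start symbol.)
F → - b -

To find M[F, '-'], we find productions for F where '-' is in the predict set (PREDICT(N → α) = (FIRST(α) \ {ε}) ∪ (FOLLOW(N) if α ⇒* ε)).

F → b - c: PREDICT = { 'b' }
F → y C: PREDICT = { 'y' }
F → - b -: PREDICT = { '-' }
  '-' is in predict set, so this production goes in M[F, '-']

M[F, '-'] = F → - b -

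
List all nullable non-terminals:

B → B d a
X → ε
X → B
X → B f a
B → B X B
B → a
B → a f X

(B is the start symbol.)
A non-terminal is nullable if it can derive ε (the empty string): either it has an ε-production, or it has a production whose right-hand side consists entirely of nullable non-terminals.

ε-productions: X → ε
So X is immediately nullable.
No further non-terminal can be added: every production for the remaining non-terminals contains a terminal or a non-nullable non-terminal.
Nullable = { 'X' }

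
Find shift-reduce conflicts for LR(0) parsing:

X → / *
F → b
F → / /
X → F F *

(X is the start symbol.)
A shift-reduce conflict occurs when an LR(0) state has both:
  - a complete (reduce) item [A → α .] (dot at the end), and
  - a shift item [B → β . c γ] (dot before a terminal).

Augment with X' → X and build the canonical LR(0) collection (I0 = CLOSURE({[X' → . X]}), then GOTO on every symbol after a dot until no new states appear). It has 10 states:
  I0: { [F → . / /], [F → . b], [X → . / *], [X → . F F *], [X' → . X] }  — shift
  I1: { [F → / . /], [X → / . *] }  — shift
  I2: { [F → . / /], [F → . b], [X → F . F *] }  — shift
  I3: { [X' → X .] }  — accept
  I4: { [F → b .] }  — reduce
  I5: { [F → / . /] }  — shift
  I6: { [X → F F . *] }  — shift
  I7: { [X → F F * .] }  — reduce
  I8: { [F → / / .] }  — reduce
  I9: { [X → / * .] }  — reduce

No state contains both a complete item and a shift item.

Answer: No shift-reduce conflicts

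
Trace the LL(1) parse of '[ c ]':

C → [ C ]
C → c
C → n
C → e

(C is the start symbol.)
Stack is shown with the top on the left.

Stack    Input    Action
------------------------
C $      [ c ] $  output C → [ C ]
[ C ] $  [ c ] $  match '['
C ] $    c ] $    output C → c
c ] $    c ] $    match 'c'
] $      ] $      match ']'
$        $        accept

The string is accepted.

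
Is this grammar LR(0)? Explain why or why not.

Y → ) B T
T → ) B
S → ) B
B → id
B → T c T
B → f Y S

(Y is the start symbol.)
Augment with Y' → Y and build the canonical LR(0) collection (I0 = CLOSURE({[Y' → . Y]}), then GOTO on every symbol after a dot until no new states appear). It has 16 states:
  I0: { [Y → . ) B T], [Y' → . Y] }  — shift
  I1: { [B → . T c T], [B → . f Y S], [B → . id], [T → . ) B], [Y → ) . B T] }  — shift
  I2: { [Y' → Y .] }  — accept
  I3: { [B → . T c T], [B → . f Y S], [B → . id], [T → ) . B], [T → . ) B] }  — shift
  I4: { [T → . ) B], [Y → ) B . T] }  — shift
  I5: { [B → T . c T] }  — shift
  I6: { [B → f . Y S], [Y → . ) B T] }  — shift
  I7: { [B → id .] }  — reduce
  I8: { [B → f Y . S], [S → . ) B] }  — shift
  I9: { [B → . T c T], [B → . f Y S], [B → . id], [S → ) . B], [T → . ) B] }  — shift
  I10: { [B → f Y S .] }  — reduce
  I11: { [S → ) B .] }  — reduce
  I12: { [B → T c . T], [T → . ) B] }  — shift
  I13: { [B → T c T .] }  — reduce
  I14: { [Y → ) B T .] }  — reduce
  I15: { [T → ) B .] }  — reduce

Every state is either a pure shift/goto state or contains exactly one complete item and nothing to shift — no conflicts. The grammar is LR(0).

Answer: Yes, the grammar is LR(0)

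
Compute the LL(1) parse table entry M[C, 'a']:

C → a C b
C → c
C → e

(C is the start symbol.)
C → a C b

To find M[C, 'a'], we find productions for C where 'a' is in the predict set (PREDICT(N → α) = (FIRST(α) \ {ε}) ∪ (FOLLOW(N) if α ⇒* ε)).

C → a C b: PREDICT = { 'a' }
  'a' is in predict set, so this production goes in M[C, 'a']
C → c: PREDICT = { 'c' }
C → e: PREDICT = { 'e' }

M[C, 'a'] = C → a C b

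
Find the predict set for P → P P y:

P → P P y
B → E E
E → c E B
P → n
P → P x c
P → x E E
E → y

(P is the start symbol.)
PREDICT(P → P P y) = (FIRST(RHS) \ {ε}) ∪ (FOLLOW(P) if ε ∈ FIRST(RHS), i.e. RHS ⇒* ε)
FIRST(P) = { 'n', 'x' }
FIRST(P P y) = { 'n', 'x' }
ε ∉ FIRST(P P y), so FOLLOW(P) is not added.
PREDICT(P → P P y) = { 'n', 'x' }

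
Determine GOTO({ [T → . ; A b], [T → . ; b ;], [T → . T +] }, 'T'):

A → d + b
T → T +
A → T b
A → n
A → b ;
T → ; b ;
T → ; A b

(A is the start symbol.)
GOTO(I, 'T') = CLOSURE({ [A → αX.β] : [A → α.Xβ] ∈ I, X = 'T' })

Items with dot before 'T', with the dot advanced:
  [T → . T +] → [T → T . +]
Closure adds nothing (no advanced item has the dot before a non-terminal).

GOTO = { [T → T . +] }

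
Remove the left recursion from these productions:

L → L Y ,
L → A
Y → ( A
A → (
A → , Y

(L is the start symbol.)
L is directly left-recursive. The standard transformation for
  A → A α₁ | ... | A α_m | β₁ | ... | β_n
is
  A  → β₁ A' | ... | β_n A'
  A' → α₁ A' | ... | α_m A' | ε

L → A becomes L → A L'
L → L Y , becomes L' → Y , L'
Add L' → ε

Productions for other non-terminals are unchanged:
  Y → ( A
  A → (
  A → , Y

Resulting grammar:
L → A L'
L' → Y , L'
L' → ε
Y → ( A
A → (
A → , Y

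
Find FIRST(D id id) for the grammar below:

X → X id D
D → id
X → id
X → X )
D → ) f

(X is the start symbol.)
{ ')', 'id' }

FIRST sets of the non-terminals involved (from the grammar, by fixed-point iteration):
  FIRST(D) = { ')', 'id' }

To compute FIRST(D id id), process the symbols left to right:
Symbol D is a non-terminal. Add FIRST(D) \ {ε} = { ')', 'id' }
D is not nullable (ε ∉ FIRST(D)), so stop here.
FIRST(D id id) = { ')', 'id' }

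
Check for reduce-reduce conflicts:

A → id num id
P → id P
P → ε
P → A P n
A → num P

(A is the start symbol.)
Augment with A' → A and build the canonical LR(0) collection (I0 = CLOSURE({[A' → . A]}), then GOTO on every symbol after a dot until no new states appear). It has 14 states:
  I0: { [A → . id num id], [A → . num P], [A' → . A] }  — shift
  I1: { [A' → A .] }  — accept
  I2: { [A → id . num id] }  — shift
  I3: { [A → . id num id], [A → . num P], [A → num . P], [P → . A P n], [P → . id P], [P → .] }  — shift, reduce
  I4: { [A → . id num id], [A → . num P], [P → . A P n], [P → . id P], [P → .], [P → A . P n] }  — shift, reduce
  I5: { [A → num P .] }  — reduce
  I6: { [A → . id num id], [A → . num P], [A → id . num id], [P → . A P n], [P → . id P], [P → .], [P → id . P] }  — shift, reduce
  I7: { [P → id P .] }  — reduce
  I8: { [A → . id num id], [A → . num P], [A → id num . id], [A → num . P], [P → . A P n], [P → . id P], [P → .] }  — shift, reduce
  I9: { [A → . id num id], [A → . num P], [A → id . num id], [A → id num id .], [P → . A P n], [P → . id P], [P → .], [P → id . P] }  — shift, 2 reduces
  I10: { [P → A P . n] }  — shift
  I11: { [P → A P n .] }  — reduce
  I12: { [A → id num . id] }  — shift
  I13: { [A → id num id .] }  — reduce

I9 contains complete items [A → id num id .], [P → .] — reduce-reduce conflict.

Answer: Yes — I9: [A → id num id .] vs [P → .]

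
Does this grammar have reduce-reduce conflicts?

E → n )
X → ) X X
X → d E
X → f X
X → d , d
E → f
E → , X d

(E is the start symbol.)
Augment with E' → E and build the canonical LR(0) collection (I0 = CLOSURE({[E' → . E]}), then GOTO on every symbol after a dot until no new states appear). It has 17 states:
  I0: { [E → . , X d], [E → . f], [E → . n )], [E' → . E] }  — shift
  I1: { [E → , . X d], [X → . ) X X], [X → . d , d], [X → . d E], [X → . f X] }  — shift
  I2: { [E' → E .] }  — accept
  I3: { [E → f .] }  — reduce
  I4: { [E → n . )] }  — shift
  I5: { [E → n ) .] }  — reduce
  I6: { [X → ) . X X], [X → . ) X X], [X → . d , d], [X → . d E], [X → . f X] }  — shift
  I7: { [E → , X . d] }  — shift
  I8: { [E → . , X d], [E → . f], [E → . n )], [X → d . , d], [X → d . E] }  — shift
  I9: { [X → . ) X X], [X → . d , d], [X → . d E], [X → . f X], [X → f . X] }  — shift
  I10: { [X → f X .] }  — reduce
  I11: { [E → , . X d], [X → . ) X X], [X → . d , d], [X → . d E], [X → . f X], [X → d , . d] }  — shift
  I12: { [X → d E .] }  — reduce
  I13: { [E → . , X d], [E → . f], [E → . n )], [X → d , d .], [X → d . , d], [X → d . E] }  — shift, reduce
  I14: { [E → , X d .] }  — reduce
  I15: { [X → ) X . X], [X → . ) X X], [X → . d , d], [X → . d E], [X → . f X] }  — shift
  I16: { [X → ) X X .] }  — reduce

No state contains more than one complete item.

Answer: No reduce-reduce conflicts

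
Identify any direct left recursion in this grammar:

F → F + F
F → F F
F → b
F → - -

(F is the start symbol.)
Yes, F is left-recursive

Direct left recursion occurs when N → N α for some non-terminal N (the right-hand side begins with the left-hand side itself).

F → F + F: LEFT RECURSIVE (starts with F)
F → F F: LEFT RECURSIVE (starts with F)
F → b: starts with b
F → - -: starts with '-'

The grammar has direct left recursion on: F.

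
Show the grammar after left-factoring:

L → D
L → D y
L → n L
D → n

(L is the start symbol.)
L → D L'
L' → ε
L' → y
L → n L
D → n

Left-factoring transforms A → αβ₁ | αβ₂ into A → αA' and A' → β₁ | β₂
(α is the longest common prefix among the alternatives). Repeat until
no nonterminal has two alternatives with a common prefix.

Round 1: L has alternatives sharing prefix 'D'. Introduce L': L → D L'
  Add: L' → ε
  Add: L' → y

No remaining common prefixes — done.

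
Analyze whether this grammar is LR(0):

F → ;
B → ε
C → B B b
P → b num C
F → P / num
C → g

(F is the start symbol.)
Augment with F' → F and build the canonical LR(0) collection (I0 = CLOSURE({[F' → . F]}), then GOTO on every symbol after a dot until no new states appear). It has 13 states:
  I0: { [F → . ;], [F → . P / num], [F' → . F], [P → . b num C] }  — shift
  I1: { [F → ; .] }  — reduce
  I2: { [F' → F .] }  — accept
  I3: { [F → P . / num] }  — shift
  I4: { [P → b . num C] }  — shift
  I5: { [B → .], [C → . B B b], [C → . g], [P → b num . C] }  — shift, reduce
  I6: { [B → .], [C → B . B b] }  — reduce
  I7: { [P → b num C .] }  — reduce
  I8: { [C → g .] }  — reduce
  I9: { [C → B B . b] }  — shift
  I10: { [C → B B b .] }  — reduce
  I11: { [F → P / . num] }  — shift
  I12: { [F → P / num .] }  — reduce

Conflict in state I5:
  Shift-reduce conflict between [B → .] and [C → . g]
So the grammar is NOT LR(0).

Answer: No. Shift-reduce conflict between [B → .] and [C → . g]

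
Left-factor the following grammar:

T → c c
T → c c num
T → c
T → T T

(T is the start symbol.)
Left-factoring transforms A → αβ₁ | αβ₂ into A → αA' and A' → β₁ | β₂
(α is the longest common prefix among the alternatives). Repeat until
no nonterminal has two alternatives with a common prefix.

Round 1: T has alternatives sharing prefix 'c'. Introduce T': T → c T'
  Add: T' → c
  Add: T' → c num
  Add: T' → ε

Round 2: T' has alternatives sharing prefix 'c'. Introduce T'': T' → c T''
  Add: T'' → ε
  Add: T'' → num

No remaining common prefixes — done.

Resulting grammar:
T → c T'
T' → c T''
T'' → ε
T'' → num
T' → ε
T → T T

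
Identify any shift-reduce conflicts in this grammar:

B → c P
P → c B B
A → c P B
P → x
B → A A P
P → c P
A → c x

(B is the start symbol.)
A shift-reduce conflict occurs when an LR(0) state has both:
  - a complete (reduce) item [A → α .] (dot at the end), and
  - a shift item [B → β . c γ] (dot before a terminal).

Augment with B' → B and build the canonical LR(0) collection (I0 = CLOSURE({[B' → . B]}), then GOTO on every symbol after a dot until no new states appear). It has 18 states:
  I0: { [A → . c P B], [A → . c x], [B → . A A P], [B → . c P], [B' → . B] }  — shift
  I1: { [A → . c P B], [A → . c x], [B → A . A P] }  — shift
  I2: { [B' → B .] }  — accept
  I3: { [A → c . P B], [A → c . x], [B → c . P], [P → . c B B], [P → . c P], [P → . x] }  — shift
  I4: { [A → . c P B], [A → . c x], [A → c P . B], [B → . A A P], [B → . c P], [B → c P .] }  — shift, reduce
  I5: { [A → . c P B], [A → . c x], [B → . A A P], [B → . c P], [P → . c B B], [P → . c P], [P → . x], [P → c . B B], [P → c . P] }  — shift
  I6: { [A → c x .], [P → x .] }  — 2 reduces
  I7: { [A → . c P B], [A → . c x], [B → . A A P], [B → . c P], [P → c B . B] }  — shift
  I8: { [P → c P .] }  — reduce
  I9: { [A → . c P B], [A → . c x], [A → c . P B], [A → c . x], [B → . A A P], [B → . c P], [B → c . P], [P → . c B B], [P → . c P], [P → . x], [P → c . B B], [P → c . P] }  — shift
  I10: { [P → x .] }  — reduce
  I11: { [A → . c P B], [A → . c x], [A → c P . B], [B → . A A P], [B → . c P], [B → c P .], [P → c P .] }  — shift, 2 reduces
  I12: { [A → c P B .] }  — reduce
  I13: { [P → c B B .] }  — reduce
  I14: { [B → A A . P], [P → . c B B], [P → . c P], [P → . x] }  — shift
  I15: { [A → c . P B], [A → c . x], [P → . c B B], [P → . c P], [P → . x] }  — shift
  I16: { [A → . c P B], [A → . c x], [A → c P . B], [B → . A A P], [B → . c P] }  — shift
  I17: { [B → A A P .] }  — reduce

I4 contains reduce item [B → c P .] and shift items [A → . c P B], [A → . c x], [B → . c P] — shift-reduce conflict.
I11 contains reduce items [B → c P .], [P → c P .] and shift items [A → . c P B], [A → . c x], [B → . c P] — shift-reduce conflict.

Answer: Yes — I4: [B → c P .] vs [A → . c P B]; I11: [B → c P .] vs [A → . c P B]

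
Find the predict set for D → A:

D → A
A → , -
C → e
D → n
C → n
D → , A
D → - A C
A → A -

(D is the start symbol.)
{ ',' }

PREDICT(D → A) = (FIRST(RHS) \ {ε}) ∪ (FOLLOW(D) if ε ∈ FIRST(RHS), i.e. RHS ⇒* ε)
FIRST(A) = { ',' }
FIRST(A) = { ',' }
ε ∉ FIRST(A), so FOLLOW(D) is not added.
PREDICT(D → A) = { ',' }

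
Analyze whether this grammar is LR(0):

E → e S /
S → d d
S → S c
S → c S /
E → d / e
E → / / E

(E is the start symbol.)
A grammar is LR(0) if no state in the canonical LR(0) collection has:
  - both a shift item (dot before a terminal) and a complete item (shift-reduce conflict), or
  - two or more complete items (reduce-reduce conflict; the accept item [E' → E .] counts as a complete item here).

Augment with E' → E and build the canonical LR(0) collection (I0 = CLOSURE({[E' → . E]}), then GOTO on every symbol after a dot until no new states appear). It has 17 states:
  I0: { [E → . / / E], [E → . d / e], [E → . e S /], [E' → . E] }  — shift
  I1: { [E → / . / E] }  — shift
  I2: { [E' → E .] }  — accept
  I3: { [E → d . / e] }  — shift
  I4: { [E → e . S /], [S → . S c], [S → . c S /], [S → . d d] }  — shift
  I5: { [E → e S . /], [S → S . c] }  — shift
  I6: { [S → . S c], [S → . c S /], [S → . d d], [S → c . S /] }  — shift
  I7: { [S → d . d] }  — shift
  I8: { [S → d d .] }  — reduce
  I9: { [S → S . c], [S → c S . /] }  — shift
  I10: { [S → c S / .] }  — reduce
  I11: { [S → S c .] }  — reduce
  I12: { [E → e S / .] }  — reduce
  I13: { [E → d / . e] }  — shift
  I14: { [E → d / e .] }  — reduce
  I15: { [E → . / / E], [E → . d / e], [E → . e S /], [E → / / . E] }  — shift
  I16: { [E → / / E .] }  — reduce

Every state is either a pure shift/goto state or contains exactly one complete item and nothing to shift — no conflicts. The grammar is LR(0).

Answer: Yes, the grammar is LR(0)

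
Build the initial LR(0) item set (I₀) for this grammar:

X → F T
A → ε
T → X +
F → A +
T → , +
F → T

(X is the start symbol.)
{ [A → .], [F → . A +], [F → . T], [T → . , +], [T → . X +], [X → . F T], [X' → . X] }

First, augment the grammar with X' → X
I₀ = CLOSURE({ [X' → . X] }):
  [X' → . X] has the dot before X: add [X → . F T]
  [X → . F T] has the dot before F: add [F → . A +], [F → . T]
  [F → . A +] has the dot before A: add [A → .]
  [F → . T] has the dot before T: add [T → . X +], [T → . , +]
No further items can be added.

I₀ = { [A → .], [F → . A +], [F → . T], [T → . , +], [T → . X +], [X → . F T], [X' → . X] }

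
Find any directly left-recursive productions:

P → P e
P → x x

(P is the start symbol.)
Direct left recursion occurs when N → N α for some non-terminal N (the right-hand side begins with the left-hand side itself).

P → P e: LEFT RECURSIVE (starts with P)
P → x x: starts with x

The grammar has direct left recursion on: P.

Answer: Yes, P is left-recursive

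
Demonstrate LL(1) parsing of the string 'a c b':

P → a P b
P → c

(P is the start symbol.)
LL(1) parsing maintains a stack (initially the start symbol over $) and the input. At each step: if the stack top is a terminal, match it against the current input token; if it is a non-terminal N, replace it with the RHS of M[N, lookahead] (the unique production whose predict set contains the lookahead).

Stack is shown with the top on the left.

Stack    Input    Action
------------------------
P $      a c b $  output P → a P b
a P b $  a c b $  match 'a'
P b $    c b $    output P → c
c b $    c b $    match 'c'
b $      b $      match 'b'
$        $        accept

The string is accepted.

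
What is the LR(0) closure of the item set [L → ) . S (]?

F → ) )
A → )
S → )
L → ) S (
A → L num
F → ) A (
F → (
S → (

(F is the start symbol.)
{ [L → ) . S (], [S → . (], [S → . )] }

To compute CLOSURE, for each item [A → α.Bβ] where B is a non-terminal, add [B → .γ] for all productions B → γ; repeat for the newly added items until nothing changes.

Start with: [L → ) . S (]
  [L → ) . S (] has the dot before S: add [S → . )], [S → . (]
No further items can be added.

CLOSURE = { [L → ) . S (], [S → . (], [S → . )] }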